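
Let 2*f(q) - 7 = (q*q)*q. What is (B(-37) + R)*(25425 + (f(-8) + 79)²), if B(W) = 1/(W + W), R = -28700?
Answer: -471715316309/296 ≈ -1.5936e+9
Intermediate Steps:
f(q) = 7/2 + q³/2 (f(q) = 7/2 + ((q*q)*q)/2 = 7/2 + (q²*q)/2 = 7/2 + q³/2)
B(W) = 1/(2*W)
(B(-37) + R)*(25425 + (f(-8) + 79)²) = ((½)/(-37) - 28700)*(25425 + ((7/2 + (½)*(-8)³) + 79)²) = ((½)*(-1/37) - 28700)*(25425 + ((7/2 + (½)*(-512)) + 79)²) = (-1/74 - 28700)*(25425 + ((7/2 - 256) + 79)²) = -2123801*(25425 + (-505/2 + 79)²)/74 = -2123801*(25425 + (-347/2)²)/74 = -2123801*(25425 + 120409/4)/74 = -2123801/74*222109/4 = -471715316309/296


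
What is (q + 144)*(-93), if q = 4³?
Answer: -19344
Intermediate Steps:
q = 64
(q + 144)*(-93) = (64 + 144)*(-93) = 208*(-93) = -19344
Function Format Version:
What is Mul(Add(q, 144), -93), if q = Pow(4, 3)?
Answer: -19344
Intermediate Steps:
q = 64
Mul(Add(q, 144), -93) = Mul(Add(64, 144), -93) = Mul(208, -93) = -19344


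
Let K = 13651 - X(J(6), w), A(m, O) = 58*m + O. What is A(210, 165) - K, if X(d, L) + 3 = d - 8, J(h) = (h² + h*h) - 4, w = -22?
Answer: -1249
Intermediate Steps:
A(m, O) = O + 58*m
J(h) = -4 + 2*h² (J(h) = (h² + h²) - 4 = 2*h² - 4 = -4 + 2*h²)
X(d, L) = -11 + d (X(d, L) = -3 + (d - 8) = -3 + (-8 + d) = -11 + d)
K = 13594 (K = 13651 - (-11 + (-4 + 2*6²)) = 13651 - (-11 + (-4 + 2*36)) = 13651 - (-11 + (-4 + 72)) = 13651 - (-11 + 68) = 13651 - 1*57 = 13651 - 57 = 13594)
A(210, 165) - K = (165 + 58*210) - 1*13594 = (165 + 12180) - 13594 = 12345 - 13594 = -1249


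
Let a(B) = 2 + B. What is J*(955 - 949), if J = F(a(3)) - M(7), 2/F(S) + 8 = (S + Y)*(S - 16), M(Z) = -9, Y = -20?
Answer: 8490/157 ≈ 54.076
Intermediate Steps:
F(S) = 2/(-8 + (-20 + S)*(-16 + S)) (F(S) = 2/(-8 + (S - 20)*(S - 16)) = 2/(-8 + (-20 + S)*(-16 + S)))
J = 1415/157 (J = 2/(312 + (2 + 3)**2 - 36*(2 + 3)) - 1*(-9) = 2/(312 + 5**2 - 36*5) + 9 = 2/(312 + 25 - 180) + 9 = 2/157 + 9 = 1415/157 ≈ 9.0127)
J*(955 - 949) = 1415*(955 - 949)/157 = (1415/157)*6 = 8490/157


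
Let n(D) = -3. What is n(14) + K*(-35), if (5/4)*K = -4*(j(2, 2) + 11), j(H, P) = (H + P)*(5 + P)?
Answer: 4365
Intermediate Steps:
j(H, P) = (5 + P)*(H + P)
K = -624/5 (K = 4*(-4*((2² + 5*2 + 5*2 + 2*2) + 11))/5 = 4*(-4*((4 + 10 + 10 + 4) + 11))/5 = 4*(-4*(28 + 11))/5 = 4*(-4*39)/5 = (⅘)*(-156) = -624/5 ≈ -124.80)
n(14) + K*(-35) = -3 - 624/5*(-35) = -3 + 4368 = 4365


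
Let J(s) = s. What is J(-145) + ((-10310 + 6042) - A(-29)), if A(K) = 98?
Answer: -4511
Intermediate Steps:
J(-145) + ((-10310 + 6042) - A(-29)) = -145 + ((-10310 + 6042) - 1*98) = -145 + (-4268 - 98) = -145 - 4366 = -4511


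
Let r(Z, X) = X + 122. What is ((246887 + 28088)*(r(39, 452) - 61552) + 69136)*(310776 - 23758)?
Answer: -4812533103233452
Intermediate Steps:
r(Z, X) = 122 + X
((246887 + 28088)*(r(39, 452) - 61552) + 69136)*(310776 - 23758) = ((246887 + 28088)*((122 + 452) - 61552) + 69136)*(310776 - 23758) = (274975*(574 - 61552) + 69136)*287018 = (274975*(-60978) + 69136)*287018 = (-16767425550 + 69136)*287018 = -16767356414*287018 = -4812533103233452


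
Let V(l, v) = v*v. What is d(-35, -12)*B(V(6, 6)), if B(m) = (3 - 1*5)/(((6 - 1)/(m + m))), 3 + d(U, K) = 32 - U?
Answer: -9216/5 ≈ -1843.2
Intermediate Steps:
d(U, K) = 29 - U (d(U, K) = -3 + (32 - U) = 29 - U)
V(l, v) = v²
B(m) = -4*m/5 (B(m) = (3 - 5)/((5/((2*m)))) = -2*2*m/5 = -4*m/5)
d(-35, -12)*B(V(6, 6)) = (29 - 1*(-35))*(-⅘*6²) = (29 + 35)*(-⅘*36) = 64*(-144/5) = -9216/5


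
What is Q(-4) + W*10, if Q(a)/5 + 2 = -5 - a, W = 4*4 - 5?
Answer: 95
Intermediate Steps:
W = 11 (W = 16 - 5 = 11)
Q(a) = -35 - 5*a (Q(a) = -10 + 5*(-5 - a) = -10 + (-25 - 5*a) = -35 - 5*a)
Q(-4) + W*10 = (-35 - 5*(-4)) + 11*10 = (-35 + 20) + 110 = -15 + 110 = 95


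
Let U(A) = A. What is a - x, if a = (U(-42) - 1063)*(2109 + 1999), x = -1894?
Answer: -4537446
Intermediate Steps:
a = -4539340 (a = (-42 - 1063)*(2109 + 1999) = -1105*4108 = -4539340)
a - x = -4539340 - 1*(-1894) = -4539340 + 1894 = -4537446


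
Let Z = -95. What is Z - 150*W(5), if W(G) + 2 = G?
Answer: -545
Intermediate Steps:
W(G) = -2 + G
Z - 150*W(5) = -95 - 150*(-2 + 5) = -95 - 150*3 = -95 - 450 = -545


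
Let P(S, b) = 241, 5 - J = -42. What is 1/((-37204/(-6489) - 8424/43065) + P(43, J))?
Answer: 10349955/2551654967 ≈ 0.0040562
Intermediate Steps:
J = 47 (J = 5 - 1*(-42) = 5 + 42 = 47)
1/((-37204/(-6489) - 8424/43065) + P(43, J)) = 1/((-37204/(-6489) - 8424/43065) + 241) = 1/((-37204*(-1/6489) - 8424*1/43065) + 241) = 1/((37204/6489 - 312/1595) + 241) = 1/(57315812/10349955 + 241) = 1/(2551654967/10349955) = 10349955/2551654967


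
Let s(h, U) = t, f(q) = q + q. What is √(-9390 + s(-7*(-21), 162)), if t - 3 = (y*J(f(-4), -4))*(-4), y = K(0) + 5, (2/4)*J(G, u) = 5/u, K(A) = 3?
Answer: I*√9307 ≈ 96.473*I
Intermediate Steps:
f(q) = 2*q
J(G, u) = 10/u (J(G, u) = 2*(5/u) = 10/u)
y = 8 (y = 3 + 5 = 8)
t = 83 (t = 3 + (8*(10/(-4)))*(-4) = 3 + (8*(10*(-¼)))*(-4) = 3 + (8*(-5/2))*(-4) = 3 - 20*(-4) = 3 + 80 = 83)
s(h, U) = 83
√(-9390 + s(-7*(-21), 162)) = √(-9390 + 83) = √(-9307) = I*√9307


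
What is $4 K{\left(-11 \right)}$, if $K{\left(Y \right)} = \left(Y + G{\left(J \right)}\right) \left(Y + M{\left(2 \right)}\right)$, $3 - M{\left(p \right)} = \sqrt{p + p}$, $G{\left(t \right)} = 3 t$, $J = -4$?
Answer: $920$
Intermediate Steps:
$M{\left(p \right)} = 3 - \sqrt{2} \sqrt{p}$ ($M{\left(p \right)} = 3 - \sqrt{p + p} = 3 - \sqrt{2 p} = 3 - \sqrt{2} \sqrt{p}$)
$K{\left(Y \right)} = \left(1 + Y\right) \left(-12 + Y\right)$ ($K{\left(Y \right)} = \left(Y + 3 \left(-4\right)\right) \left(Y + \left(3 - \sqrt{2} \sqrt{2}\right)\right) = \left(Y - 12\right) \left(Y + \left(3 - 2\right)\right) = \left(-12 + Y\right) \left(Y + 1\right) = \left(-12 + Y\right) \left(1 + Y\right) = \left(1 + Y\right) \left(-12 + Y\right)$)
$4 K{\left(-11 \right)} = 4 \left(-12 + \left(-11\right)^{2} - -121\right) = 4 \left(-12 + 121 + 121\right) = 4 \cdot 230 = 920$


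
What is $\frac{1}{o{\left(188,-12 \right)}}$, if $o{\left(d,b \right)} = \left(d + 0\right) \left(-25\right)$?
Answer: $- \frac{1}{4700} \approx -0.00021277$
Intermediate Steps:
$o{\left(d,b \right)} = - 25 d$ ($o{\left(d,b \right)} = d \left(-25\right) = - 25 d$)
$\frac{1}{o{\left(188,-12 \right)}} = \frac{1}{\left(-25\right) 188} = \frac{1}{-4700} = - \frac{1}{4700}$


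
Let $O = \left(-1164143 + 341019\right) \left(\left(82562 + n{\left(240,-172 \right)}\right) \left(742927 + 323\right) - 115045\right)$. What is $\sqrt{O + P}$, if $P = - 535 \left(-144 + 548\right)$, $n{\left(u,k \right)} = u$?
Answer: $2 i \sqrt{12664271318535390} \approx 2.2507 \cdot 10^{8} i$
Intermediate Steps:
$O = -50657085273925420$ ($O = \left(-1164143 + 341019\right) \left(\left(82562 + 240\right) \left(742927 + 323\right) - 115045\right) = - 823124 \left(82802 \cdot 743250 - 115045\right) = - 823124 \left(61542586500 - 115045\right) = \left(-823124\right) 61542471455 = -50657085273925420$)
$P = -216140$ ($P = \left(-535\right) 404 = -216140$)
$\sqrt{O + P} = \sqrt{-50657085273925420 - 216140} = \sqrt{-50657085274141560} = 2 i \sqrt{12664271318535390}$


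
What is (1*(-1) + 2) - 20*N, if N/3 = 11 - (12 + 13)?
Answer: 841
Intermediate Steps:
N = -42 (N = 3*(11 - (12 + 13)) = 3*(11 - 1*25) = 3*(11 - 25) = 3*(-14) = -42)
(1*(-1) + 2) - 20*N = (1*(-1) + 2) - 20*(-42) = (-1 + 2) + 840 = 1 + 840 = 841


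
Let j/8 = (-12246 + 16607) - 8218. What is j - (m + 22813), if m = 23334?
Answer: -77003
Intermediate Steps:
j = -30856 (j = 8*((-12246 + 16607) - 8218) = 8*(4361 - 8218) = 8*(-3857) = -30856)
j - (m + 22813) = -30856 - (23334 + 22813) = -30856 - 1*46147 = -30856 - 46147 = -77003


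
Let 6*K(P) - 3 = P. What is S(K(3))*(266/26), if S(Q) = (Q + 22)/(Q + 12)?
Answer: 3059/169 ≈ 18.101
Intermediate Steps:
K(P) = ½ + P/6
S(Q) = (22 + Q)/(12 + Q)
S(K(3))*(266/26) = ((22 + (½ + (⅙)*3))/(12 + (½ + (⅙)*3)))*(266/26) = ((22 + (½ + ½))/(12 + (½ + ½)))*(266*(1/26)) = ((22 + 1)/(12 + 1))*(133/13) = (23/13)*(133/13) = 3059/169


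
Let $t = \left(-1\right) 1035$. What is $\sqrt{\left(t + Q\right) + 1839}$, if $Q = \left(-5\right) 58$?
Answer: $\sqrt{514} \approx 22.672$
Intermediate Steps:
$Q = -290$
$t = -1035$
$\sqrt{\left(t + Q\right) + 1839} = \sqrt{\left(-1035 - 290\right) + 1839} = \sqrt{-1325 + 1839} = \sqrt{514}$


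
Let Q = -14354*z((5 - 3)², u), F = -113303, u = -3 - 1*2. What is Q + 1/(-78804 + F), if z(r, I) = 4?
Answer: -11030015513/192107 ≈ -57416.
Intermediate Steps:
u = -5 (u = -3 - 2 = -5)
Q = -57416 (Q = -14354*4 = -57416)
Q + 1/(-78804 + F) = -57416 + 1/(-78804 - 113303) = -57416 + 1/(-192107) = -57416 - 1/192107 = -11030015513/192107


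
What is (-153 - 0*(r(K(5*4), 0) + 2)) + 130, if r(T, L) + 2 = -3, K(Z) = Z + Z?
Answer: -23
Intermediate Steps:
K(Z) = 2*Z
r(T, L) = -5 (r(T, L) = -2 - 3 = -5)
(-153 - 0*(r(K(5*4), 0) + 2)) + 130 = (-153 - 0*(-5 + 2)) + 130 = (-153 - 0*(-3)) + 130 = (-153 - 1*0) + 130 = (-153 + 0) + 130 = -153 + 130 = -23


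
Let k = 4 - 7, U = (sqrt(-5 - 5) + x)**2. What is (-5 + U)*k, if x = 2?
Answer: 33 - 12*I*sqrt(10) ≈ 33.0 - 37.947*I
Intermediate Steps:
U = (2 + I*sqrt(10))**2 (U = (sqrt(-5 - 5) + 2)**2 = (sqrt(-10) + 2)**2 = (I*sqrt(10) + 2)**2 = (2 + I*sqrt(10))**2 ≈ -6.0 + 12.649*I)
k = -3
(-5 + U)*k = (-5 + (2 + I*sqrt(10))**2)*(-3) = 15 - 3*(2 + I*sqrt(10))**2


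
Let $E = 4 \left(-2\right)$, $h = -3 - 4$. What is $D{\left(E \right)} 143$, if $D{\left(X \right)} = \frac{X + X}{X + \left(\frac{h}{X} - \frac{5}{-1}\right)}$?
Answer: $\frac{18304}{17} \approx 1076.7$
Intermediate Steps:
$h = -7$ ($h = -3 - 4 = -7$)
$E = -8$
$D{\left(X \right)} = \frac{2 X}{5 + X - \frac{7}{X}}$ ($D{\left(X \right)} = \frac{X + X}{X - \left(-5 + \frac{7}{X}\right)} = \frac{2 X}{X - \left(-5 + \frac{7}{X}\right)} = \frac{2 X}{X + \left(- \frac{7}{X} + 5\right)} = \frac{2 X}{X + \left(5 - \frac{7}{X}\right)} = \frac{2 X}{5 + X - \frac{7}{X}}$)
$D{\left(E \right)} 143 = \frac{2 \left(-8\right)^{2}}{-7 + \left(-8\right)^{2} + 5 \left(-8\right)} 143 = 2 \cdot 64 \frac{1}{-7 + 64 - 40} \cdot 143 = 2 \cdot 64 \cdot \frac{1}{17} \cdot 143 = \frac{128}{17} \cdot 143 = \frac{18304}{17}$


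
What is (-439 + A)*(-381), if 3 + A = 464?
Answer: -8382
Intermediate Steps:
A = 461 (A = -3 + 464 = 461)
(-439 + A)*(-381) = (-439 + 461)*(-381) = 22*(-381) = -8382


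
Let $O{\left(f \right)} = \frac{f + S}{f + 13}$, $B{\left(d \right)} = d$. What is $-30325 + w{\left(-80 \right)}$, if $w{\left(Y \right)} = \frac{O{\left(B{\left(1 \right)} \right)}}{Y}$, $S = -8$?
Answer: $- \frac{4851999}{160} \approx -30325.0$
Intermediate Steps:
$O{\left(f \right)} = \frac{-8 + f}{13 + f}$ ($O{\left(f \right)} = \frac{f - 8}{f + 13} = \frac{-8 + f}{13 + f}$)
$w{\left(Y \right)} = - \frac{1}{2 Y}$ ($w{\left(Y \right)} = \frac{\frac{1}{13 + 1} \left(-8 + 1\right)}{Y} = \frac{\frac{1}{14} \left(-7\right)}{Y} = - \frac{1}{2 Y}$)
$-30325 + w{\left(-80 \right)} = -30325 - \frac{1}{2 \left(-80\right)} = -30325 - - \frac{1}{160} = -30325 + \frac{1}{160} = - \frac{4851999}{160}$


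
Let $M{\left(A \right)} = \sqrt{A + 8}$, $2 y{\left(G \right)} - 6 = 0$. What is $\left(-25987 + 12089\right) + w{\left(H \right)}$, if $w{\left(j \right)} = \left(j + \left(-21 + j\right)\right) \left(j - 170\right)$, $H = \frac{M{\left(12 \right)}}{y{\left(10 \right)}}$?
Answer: $- \frac{92912}{9} - \frac{722 \sqrt{5}}{3} \approx -10862.0$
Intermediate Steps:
$y{\left(G \right)} = 3$ ($y{\left(G \right)} = 3 + \frac{1}{2} \cdot 0 = 3 + 0 = 3$)
$M{\left(A \right)} = \sqrt{8 + A}$
$H = \frac{2 \sqrt{5}}{3}$ ($H = \frac{\sqrt{8 + 12}}{3} = \sqrt{20} \cdot \frac{1}{3} = 2 \sqrt{5} \cdot \frac{1}{3} = \frac{2 \sqrt{5}}{3} \approx 1.4907$)
$w{\left(j \right)} = \left(-170 + j\right) \left(-21 + 2 j\right)$ ($w{\left(j \right)} = \left(-21 + 2 j\right) \left(-170 + j\right) = \left(-170 + j\right) \left(-21 + 2 j\right)$)
$\left(-25987 + 12089\right) + w{\left(H \right)} = \left(-25987 + 12089\right) + \left(3570 - 361 \frac{2 \sqrt{5}}{3} + 2 \left(\frac{2 \sqrt{5}}{3}\right)^{2}\right) = -13898 + \left(3570 - \frac{722 \sqrt{5}}{3} + 2 \cdot \frac{20}{9}\right) = -13898 + \left(3570 - \frac{722 \sqrt{5}}{3} + \frac{40}{9}\right) = -13898 + \left(\frac{32170}{9} - \frac{722 \sqrt{5}}{3}\right) = - \frac{92912}{9} - \frac{722 \sqrt{5}}{3}$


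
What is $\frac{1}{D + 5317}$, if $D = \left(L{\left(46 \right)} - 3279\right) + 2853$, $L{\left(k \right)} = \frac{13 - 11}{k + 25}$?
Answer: $\frac{71}{347263} \approx 0.00020446$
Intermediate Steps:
$L{\left(k \right)} = \frac{2}{25 + k}$
$D = - \frac{30244}{71}$ ($D = \left(\frac{2}{25 + 46} - 3279\right) + 2853 = \left(\frac{2}{71} - 3279\right) + 2853 = - \frac{232807}{71} + 2853 = - \frac{30244}{71} \approx -425.97$)
$\frac{1}{D + 5317} = \frac{1}{- \frac{30244}{71} + 5317} = \frac{1}{\frac{347263}{71}} = \frac{71}{347263}$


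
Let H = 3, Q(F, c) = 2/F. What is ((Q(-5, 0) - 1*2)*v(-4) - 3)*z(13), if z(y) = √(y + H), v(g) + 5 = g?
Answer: 372/5 ≈ 74.400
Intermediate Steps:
v(g) = -5 + g
z(y) = √(3 + y) (z(y) = √(y + 3) = √(3 + y))
((Q(-5, 0) - 1*2)*v(-4) - 3)*z(13) = ((2/(-5) - 1*2)*(-5 - 4) - 3)*√(3 + 13) = ((2*(-⅕) - 2)*(-9) - 3)*√16 = ((-⅖ - 2)*(-9) - 3)*4 = (-12/5*(-9) - 3)*4 = (108/5 - 3)*4 = (93/5)*4 = 372/5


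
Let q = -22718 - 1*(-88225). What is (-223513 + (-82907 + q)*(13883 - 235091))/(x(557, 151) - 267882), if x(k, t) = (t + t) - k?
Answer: -3848795687/268137 ≈ -14354.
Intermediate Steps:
x(k, t) = -k + 2*t (x(k, t) = 2*t - k = -k + 2*t)
q = 65507 (q = -22718 + 88225 = 65507)
(-223513 + (-82907 + q)*(13883 - 235091))/(x(557, 151) - 267882) = (-223513 + (-82907 + 65507)*(13883 - 235091))/((-1*557 + 2*151) - 267882) = (-223513 - 17400*(-221208))/((-557 + 302) - 267882) = (-223513 + 3849019200)/(-255 - 267882) = 3848795687/(-268137) = 3848795687*(-1/268137) = -3848795687/268137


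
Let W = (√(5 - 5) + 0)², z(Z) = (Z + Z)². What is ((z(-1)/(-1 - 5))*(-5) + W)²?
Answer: 100/9 ≈ 11.111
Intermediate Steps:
z(Z) = 4*Z² (z(Z) = (2*Z)² = 4*Z²)
W = 0 (W = (√0 + 0)² = (0 + 0)² = 0² = 0)
((z(-1)/(-1 - 5))*(-5) + W)² = (((4*(-1)²)/(-1 - 5))*(-5) + 0)² = (((4*1)/(-6))*(-5) + 0)² = ((4*(-⅙))*(-5) + 0)² = (-⅔*(-5) + 0)² = (10/3 + 0)² = (10/3)² = 100/9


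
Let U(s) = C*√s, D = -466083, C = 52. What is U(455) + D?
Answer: -466083 + 52*√455 ≈ -4.6497e+5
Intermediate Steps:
U(s) = 52*√s
U(455) + D = 52*√455 - 466083 = -466083 + 52*√455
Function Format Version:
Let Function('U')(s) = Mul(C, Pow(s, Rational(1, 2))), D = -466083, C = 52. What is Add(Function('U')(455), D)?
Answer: Add(-466083, Mul(52, Pow(455, Rational(1, 2)))) ≈ -4.6497e+5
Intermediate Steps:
Function('U')(s) = Mul(52, Pow(s, Rational(1, 2)))
Add(Function('U')(455), D) = Add(Mul(52, Pow(455, Rational(1, 2))), -466083) = Add(-466083, Mul(52, Pow(455, Rational(1, 2))))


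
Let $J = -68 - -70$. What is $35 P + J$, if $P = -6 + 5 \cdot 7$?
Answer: $1017$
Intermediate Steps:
$P = 29$ ($P = -6 + 35 = 29$)
$J = 2$ ($J = -68 + 70 = 2$)
$35 P + J = 35 \cdot 29 + 2 = 1015 + 2 = 1017$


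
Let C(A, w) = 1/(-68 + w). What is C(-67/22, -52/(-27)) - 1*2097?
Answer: -3741075/1784 ≈ -2097.0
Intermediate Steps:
C(-67/22, -52/(-27)) - 1*2097 = 1/(-68 - 52/(-27)) - 1*2097 = 1/(-68 - 52*(-1/27)) - 2097 = 1/(-68 + 52/27) - 2097 = 1/(-1784/27) - 2097 = -27/1784 - 2097 = -3741075/1784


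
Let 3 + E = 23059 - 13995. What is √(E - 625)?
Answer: 2*√2109 ≈ 91.848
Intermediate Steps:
E = 9061 (E = -3 + (23059 - 13995) = -3 + 9064 = 9061)
√(E - 625) = √(9061 - 625) = √8436 = 2*√2109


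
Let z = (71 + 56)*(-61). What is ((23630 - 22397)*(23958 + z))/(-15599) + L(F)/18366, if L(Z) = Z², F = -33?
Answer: -122361871449/95497078 ≈ -1281.3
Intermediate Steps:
z = -7747 (z = 127*(-61) = -7747)
((23630 - 22397)*(23958 + z))/(-15599) + L(F)/18366 = ((23630 - 22397)*(23958 - 7747))/(-15599) + (-33)²/18366 = (1233*16211)*(-1/15599) + 1089*(1/18366) = 19988163*(-1/15599) + 363/6122 = -19988163/15599 + 363/6122 = -122361871449/95497078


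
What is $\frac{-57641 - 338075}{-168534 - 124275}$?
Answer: $\frac{395716}{292809} \approx 1.3514$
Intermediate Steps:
$\frac{-57641 - 338075}{-168534 - 124275} = - \frac{395716}{-292809} = \left(-395716\right) \left(- \frac{1}{292809}\right) = \frac{395716}{292809}$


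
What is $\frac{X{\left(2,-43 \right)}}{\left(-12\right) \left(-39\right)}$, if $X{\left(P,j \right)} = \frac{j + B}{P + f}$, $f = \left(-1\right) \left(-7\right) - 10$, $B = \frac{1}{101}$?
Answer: $\frac{167}{1818} \approx 0.091859$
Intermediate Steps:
$B = \frac{1}{101} \approx 0.009901$
$f = -3$ ($f = 7 - 10 = -3$)
$X{\left(P,j \right)} = \frac{\frac{1}{101} + j}{-3 + P}$ ($X{\left(P,j \right)} = \frac{j + \frac{1}{101}}{P - 3} = \frac{\frac{1}{101} + j}{-3 + P}$)
$\frac{X{\left(2,-43 \right)}}{\left(-12\right) \left(-39\right)} = \frac{\frac{1}{-3 + 2} \left(\frac{1}{101} - 43\right)}{\left(-12\right) \left(-39\right)} = \frac{\frac{1}{-1} \left(- \frac{4342}{101}\right)}{468} = \left(-1\right) \left(- \frac{4342}{101}\right) \frac{1}{468} = \frac{4342}{101} \cdot \frac{1}{468} = \frac{167}{1818}$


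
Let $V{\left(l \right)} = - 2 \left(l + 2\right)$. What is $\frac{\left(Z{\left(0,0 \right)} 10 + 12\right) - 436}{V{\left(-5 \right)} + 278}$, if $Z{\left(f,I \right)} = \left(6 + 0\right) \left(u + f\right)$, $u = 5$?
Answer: $- \frac{31}{71} \approx -0.43662$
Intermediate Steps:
$V{\left(l \right)} = -4 - 2 l$ ($V{\left(l \right)} = - 2 \left(2 + l\right) = -4 - 2 l$)
$Z{\left(f,I \right)} = 30 + 6 f$ ($Z{\left(f,I \right)} = \left(6 + 0\right) \left(5 + f\right) = 6 \left(5 + f\right) = 30 + 6 f$)
$\frac{\left(Z{\left(0,0 \right)} 10 + 12\right) - 436}{V{\left(-5 \right)} + 278} = \frac{\left(\left(30 + 6 \cdot 0\right) 10 + 12\right) - 436}{\left(-4 - -10\right) + 278} = \frac{\left(\left(30 + 0\right) 10 + 12\right) - 436}{\left(-4 + 10\right) + 278} = \frac{\left(30 \cdot 10 + 12\right) - 436}{6 + 278} = \frac{\left(300 + 12\right) - 436}{284} = \left(312 - 436\right) \frac{1}{284} = \left(-124\right) \frac{1}{284} = - \frac{31}{71}$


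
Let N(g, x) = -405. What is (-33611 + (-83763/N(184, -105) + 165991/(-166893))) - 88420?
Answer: -304976527393/2503395 ≈ -1.2183e+5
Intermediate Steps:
(-33611 + (-83763/N(184, -105) + 165991/(-166893))) - 88420 = (-33611 + (-83763/(-405) + 165991/(-166893))) - 88420 = (-33611 + (-83763*(-1/405) + 165991*(-1/166893))) - 88420 = (-33611 + (9307/45 - 165991/166893)) - 88420 = (-33611 + 515267852/2503395) - 88420 = -83626341493/2503395 - 88420 = -304976527393/2503395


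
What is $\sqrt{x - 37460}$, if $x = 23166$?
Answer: $i \sqrt{14294} \approx 119.56 i$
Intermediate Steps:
$\sqrt{x - 37460} = \sqrt{23166 - 37460} = \sqrt{-14294} = i \sqrt{14294}$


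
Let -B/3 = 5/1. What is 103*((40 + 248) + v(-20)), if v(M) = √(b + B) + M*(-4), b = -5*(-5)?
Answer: 37904 + 103*√10 ≈ 38230.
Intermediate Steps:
B = -15 (B = -15/1 = -15 ≈ -15.000)
b = 25
v(M) = √10 - 4*M (v(M) = √(25 - 15) + M*(-4) = √10 - 4*M)
103*((40 + 248) + v(-20)) = 103*((40 + 248) + (√10 - 4*(-20))) = 103*(288 + (√10 + 80)) = 103*(288 + (80 + √10)) = 103*(368 + √10) = 37904 + 103*√10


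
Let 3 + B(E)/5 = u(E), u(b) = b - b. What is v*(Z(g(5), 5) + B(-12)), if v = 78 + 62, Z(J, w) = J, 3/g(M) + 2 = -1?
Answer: -2240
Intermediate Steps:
g(M) = -1 (g(M) = 3/(-2 - 1) = 3/(-3) = 3*(-⅓) = -1)
u(b) = 0
B(E) = -15 (B(E) = -15 + 5*0 = -15 + 0 = -15)
v = 140
v*(Z(g(5), 5) + B(-12)) = 140*(-1 - 15) = 140*(-16) = -2240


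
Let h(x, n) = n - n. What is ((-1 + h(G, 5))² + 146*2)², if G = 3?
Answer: 85849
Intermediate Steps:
h(x, n) = 0
((-1 + h(G, 5))² + 146*2)² = ((-1 + 0)² + 146*2)² = ((-1)² + 292)² = (1 + 292)² = 293² = 85849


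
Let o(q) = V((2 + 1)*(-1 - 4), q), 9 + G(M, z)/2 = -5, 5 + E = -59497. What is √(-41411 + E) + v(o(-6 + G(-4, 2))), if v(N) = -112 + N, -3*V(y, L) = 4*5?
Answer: -356/3 + I*√100913 ≈ -118.67 + 317.67*I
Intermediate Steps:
E = -59502 (E = -5 - 59497 = -59502)
G(M, z) = -28 (G(M, z) = -18 + 2*(-5) = -18 - 10 = -28)
V(y, L) = -20/3 (V(y, L) = -4*5/3 = -⅓*20 = -20/3)
o(q) = -20/3
√(-41411 + E) + v(o(-6 + G(-4, 2))) = √(-41411 - 59502) + (-112 - 20/3) = √(-100913) - 356/3 = I*√100913 - 356/3 = -356/3 + I*√100913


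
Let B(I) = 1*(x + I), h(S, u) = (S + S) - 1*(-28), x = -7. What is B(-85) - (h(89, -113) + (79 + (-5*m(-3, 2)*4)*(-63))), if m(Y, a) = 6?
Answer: -7937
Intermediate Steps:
h(S, u) = 28 + 2*S (h(S, u) = 2*S + 28 = 28 + 2*S)
B(I) = -7 + I (B(I) = 1*(-7 + I) = -7 + I)
B(-85) - (h(89, -113) + (79 + (-5*m(-3, 2)*4)*(-63))) = (-7 - 85) - ((28 + 2*89) + (79 + (-5*6*4)*(-63))) = -92 - ((28 + 178) + (79 - 30*4*(-63))) = -92 - (206 + (79 - 120*(-63))) = -92 - (206 + (79 + 7560)) = -92 - (206 + 7639) = -92 - 1*7845 = -92 - 7845 = -7937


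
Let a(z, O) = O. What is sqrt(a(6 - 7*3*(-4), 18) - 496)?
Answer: I*sqrt(478) ≈ 21.863*I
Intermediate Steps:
sqrt(a(6 - 7*3*(-4), 18) - 496) = sqrt(18 - 496) = sqrt(-478) = I*sqrt(478)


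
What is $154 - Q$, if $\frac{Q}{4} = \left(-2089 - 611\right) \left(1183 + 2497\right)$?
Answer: $39744154$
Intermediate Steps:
$Q = -39744000$ ($Q = 4 \left(-2089 - 611\right) \left(1183 + 2497\right) = 4 \left(\left(-2700\right) 3680\right) = 4 \left(-9936000\right) = -39744000$)
$154 - Q = 154 - -39744000 = 154 + 39744000 = 39744154$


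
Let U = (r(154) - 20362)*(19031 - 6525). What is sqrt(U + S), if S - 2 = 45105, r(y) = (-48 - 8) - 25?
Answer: I*sqrt(255615051) ≈ 15988.0*I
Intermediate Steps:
r(y) = -81 (r(y) = -56 - 25 = -81)
S = 45107 (S = 2 + 45105 = 45107)
U = -255660158 (U = (-81 - 20362)*(19031 - 6525) = -20443*12506 = -255660158)
sqrt(U + S) = sqrt(-255660158 + 45107) = sqrt(-255615051) = I*sqrt(255615051)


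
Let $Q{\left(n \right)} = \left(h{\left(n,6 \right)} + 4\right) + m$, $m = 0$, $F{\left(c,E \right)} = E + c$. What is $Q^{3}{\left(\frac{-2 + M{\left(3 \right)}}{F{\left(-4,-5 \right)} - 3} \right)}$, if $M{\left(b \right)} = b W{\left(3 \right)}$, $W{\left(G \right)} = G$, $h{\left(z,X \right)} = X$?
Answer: $1000$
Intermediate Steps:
$M{\left(b \right)} = 3 b$ ($M{\left(b \right)} = b 3 = 3 b$)
$Q{\left(n \right)} = 10$ ($Q{\left(n \right)} = \left(6 + 4\right) + 0 = 10 + 0 = 10$)
$Q^{3}{\left(\frac{-2 + M{\left(3 \right)}}{F{\left(-4,-5 \right)} - 3} \right)} = 10^{3} = 1000$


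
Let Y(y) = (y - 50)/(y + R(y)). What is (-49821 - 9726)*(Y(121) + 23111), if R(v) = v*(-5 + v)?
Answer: -6494245402802/4719 ≈ -1.3762e+9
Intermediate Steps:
Y(y) = (-50 + y)/(y + y*(-5 + y)) (Y(y) = (y - 50)/(y + y*(-5 + y)) = (-50 + y)/(y + y*(-5 + y)))
(-49821 - 9726)*(Y(121) + 23111) = (-49821 - 9726)*((-50 + 121)/(121*(-4 + 121)) + 23111) = -59547*((1/121)*71/117 + 23111) = -59547*((1/121)*(1/117)*71 + 23111) = -59547*(71/14157 + 23111) = -59547*327182498/14157 = -6494245402802/4719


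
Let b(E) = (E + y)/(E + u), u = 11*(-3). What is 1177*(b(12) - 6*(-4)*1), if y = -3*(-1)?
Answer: 191851/7 ≈ 27407.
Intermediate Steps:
y = 3
u = -33
b(E) = (3 + E)/(-33 + E) (b(E) = (E + 3)/(E - 33) = (3 + E)/(-33 + E))
1177*(b(12) - 6*(-4)*1) = 1177*((3 + 12)/(-33 + 12) - 6*(-4)*1) = 1177*(15/(-21) + 24*1) = 1177*(-1/21*15 + 24) = 1177*(-5/7 + 24) = 1177*(163/7) = 191851/7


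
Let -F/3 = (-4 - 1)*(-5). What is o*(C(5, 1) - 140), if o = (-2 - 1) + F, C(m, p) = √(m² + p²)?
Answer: 10920 - 78*√26 ≈ 10522.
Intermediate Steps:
F = -75 (F = -3*(-4 - 1)*(-5) = -(-15)*(-5) = -3*25 = -75)
o = -78 (o = (-2 - 1) - 75 = -3 - 75 = -78)
o*(C(5, 1) - 140) = -78*(√(5² + 1²) - 140) = -78*(√(25 + 1) - 140) = -78*(√26 - 140) = -78*(-140 + √26) = 10920 - 78*√26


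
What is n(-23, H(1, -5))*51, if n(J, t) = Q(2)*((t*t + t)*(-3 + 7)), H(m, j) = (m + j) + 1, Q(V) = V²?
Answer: 4896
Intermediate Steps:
H(m, j) = 1 + j + m (H(m, j) = (j + m) + 1 = 1 + j + m)
n(J, t) = 16*t + 16*t² (n(J, t) = 2²*((t*t + t)*(-3 + 7)) = 4*((t² + t)*4) = 4*((t + t²)*4) = 4*(4*t + 4*t²) = 16*t + 16*t²)
n(-23, H(1, -5))*51 = (16*(1 - 5 + 1)*(1 + (1 - 5 + 1)))*51 = (16*(-3)*(1 - 3))*51 = (16*(-3)*(-2))*51 = 96*51 = 4896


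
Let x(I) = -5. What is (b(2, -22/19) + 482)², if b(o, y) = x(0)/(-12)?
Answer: 33512521/144 ≈ 2.3273e+5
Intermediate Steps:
b(o, y) = 5/12 (b(o, y) = -5/(-12) = -5*(-1/12) = 5/12)
(b(2, -22/19) + 482)² = (5/12 + 482)² = (5789/12)² = 33512521/144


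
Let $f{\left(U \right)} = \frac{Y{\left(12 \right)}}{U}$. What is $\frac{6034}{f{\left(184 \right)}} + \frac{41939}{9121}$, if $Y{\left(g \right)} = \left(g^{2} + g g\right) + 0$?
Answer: $\frac{633670213}{164178} \approx 3859.7$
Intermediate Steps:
$Y{\left(g \right)} = 2 g^{2}$ ($Y{\left(g \right)} = \left(g^{2} + g^{2}\right) + 0 = 2 g^{2} + 0 = 2 g^{2}$)
$f{\left(U \right)} = \frac{288}{U}$ ($f{\left(U \right)} = \frac{2 \cdot 12^{2}}{U} = \frac{2 \cdot 144}{U} = \frac{288}{U}$)
$\frac{6034}{f{\left(184 \right)}} + \frac{41939}{9121} = \frac{6034}{288 \cdot \frac{1}{184}} + \frac{41939}{9121} = \frac{6034}{288 \cdot \frac{1}{184}} + 41939 \cdot \frac{1}{9121} = \frac{6034}{\frac{36}{23}} + \frac{41939}{9121} = 6034 \cdot \frac{23}{36} + \frac{41939}{9121} = \frac{69391}{18} + \frac{41939}{9121} = \frac{633670213}{164178}$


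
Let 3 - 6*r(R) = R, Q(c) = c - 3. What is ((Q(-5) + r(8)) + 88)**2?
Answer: 225625/36 ≈ 6267.4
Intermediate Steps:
Q(c) = -3 + c
r(R) = 1/2 - R/6
((Q(-5) + r(8)) + 88)**2 = (((-3 - 5) + (1/2 - 1/6*8)) + 88)**2 = ((-8 + (1/2 - 4/3)) + 88)**2 = ((-8 - 5/6) + 88)**2 = (-53/6 + 88)**2 = (475/6)**2 = 225625/36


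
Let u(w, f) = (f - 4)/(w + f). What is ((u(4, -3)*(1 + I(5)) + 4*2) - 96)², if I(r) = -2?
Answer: 6561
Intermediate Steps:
u(w, f) = (-4 + f)/(f + w)
((u(4, -3)*(1 + I(5)) + 4*2) - 96)² = ((((-4 - 3)/(-3 + 4))*(1 - 2) + 4*2) - 96)² = (((-7/1)*(-1) + 8) - 96)² = (((1*(-7))*(-1) + 8) - 96)² = ((-7*(-1) + 8) - 96)² = ((7 + 8) - 96)² = (15 - 96)² = (-81)² = 6561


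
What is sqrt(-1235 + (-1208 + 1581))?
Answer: I*sqrt(862) ≈ 29.36*I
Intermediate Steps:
sqrt(-1235 + (-1208 + 1581)) = sqrt(-1235 + 373) = sqrt(-862) = I*sqrt(862)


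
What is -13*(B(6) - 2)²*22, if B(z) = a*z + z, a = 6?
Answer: -457600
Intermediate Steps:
B(z) = 7*z (B(z) = 6*z + z = 7*z)
-13*(B(6) - 2)²*22 = -13*(7*6 - 2)²*22 = -13*(42 - 2)²*22 = -13*40²*22 = -13*1600*22 = -20800*22 = -457600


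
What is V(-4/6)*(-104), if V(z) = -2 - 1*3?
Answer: 520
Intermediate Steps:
V(z) = -5 (V(z) = -2 - 3 = -5)
V(-4/6)*(-104) = -5*(-104) = 520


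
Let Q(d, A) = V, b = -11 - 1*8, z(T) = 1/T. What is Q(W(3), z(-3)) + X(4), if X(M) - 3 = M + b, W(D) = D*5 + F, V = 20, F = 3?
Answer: 8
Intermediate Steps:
b = -19 (b = -11 - 8 = -19)
W(D) = 3 + 5*D (W(D) = D*5 + 3 = 5*D + 3 = 3 + 5*D)
Q(d, A) = 20
X(M) = -16 + M (X(M) = 3 + (M - 19) = 3 + (-19 + M) = -16 + M)
Q(W(3), z(-3)) + X(4) = 20 + (-16 + 4) = 20 - 12 = 8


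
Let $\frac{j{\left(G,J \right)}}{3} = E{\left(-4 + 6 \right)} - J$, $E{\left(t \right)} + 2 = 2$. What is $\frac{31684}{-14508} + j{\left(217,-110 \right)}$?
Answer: $\frac{1188989}{3627} \approx 327.82$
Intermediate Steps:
$E{\left(t \right)} = 0$ ($E{\left(t \right)} = -2 + 2 = 0$)
$j{\left(G,J \right)} = - 3 J$ ($j{\left(G,J \right)} = 3 \left(0 - J\right) = 3 \left(- J\right) = - 3 J$)
$\frac{31684}{-14508} + j{\left(217,-110 \right)} = \frac{31684}{-14508} - -330 = 31684 \left(- \frac{1}{14508}\right) + 330 = - \frac{7921}{3627} + 330 = \frac{1188989}{3627}$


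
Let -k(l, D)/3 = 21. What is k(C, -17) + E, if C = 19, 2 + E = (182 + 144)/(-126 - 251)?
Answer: -24831/377 ≈ -65.865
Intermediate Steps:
E = -1080/377 (E = -2 + (182 + 144)/(-126 - 251) = -2 + 326/(-377) = -2 + 326*(-1/377) = -2 - 326/377 = -1080/377 ≈ -2.8647)
k(l, D) = -63 (k(l, D) = -3*21 = -63)
k(C, -17) + E = -63 - 1080/377 = -24831/377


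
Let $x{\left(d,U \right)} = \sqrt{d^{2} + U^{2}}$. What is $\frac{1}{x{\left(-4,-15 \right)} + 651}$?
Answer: $\frac{651}{423560} - \frac{\sqrt{241}}{423560} \approx 0.0015003$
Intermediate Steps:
$x{\left(d,U \right)} = \sqrt{U^{2} + d^{2}}$
$\frac{1}{x{\left(-4,-15 \right)} + 651} = \frac{1}{\sqrt{\left(-15\right)^{2} + \left(-4\right)^{2}} + 651} = \frac{1}{\sqrt{225 + 16} + 651} = \frac{1}{\sqrt{241} + 651} = \frac{1}{651 + \sqrt{241}}$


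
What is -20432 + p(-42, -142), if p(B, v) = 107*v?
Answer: -35626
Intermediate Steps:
-20432 + p(-42, -142) = -20432 + 107*(-142) = -20432 - 15194 = -35626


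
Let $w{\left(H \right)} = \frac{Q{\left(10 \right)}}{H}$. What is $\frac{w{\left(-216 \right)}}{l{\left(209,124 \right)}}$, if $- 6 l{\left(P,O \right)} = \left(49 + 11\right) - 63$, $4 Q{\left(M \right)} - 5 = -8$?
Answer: $\frac{1}{144} \approx 0.0069444$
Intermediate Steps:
$Q{\left(M \right)} = - \frac{3}{4}$ ($Q{\left(M \right)} = \frac{5}{4} + \frac{1}{4} \left(-8\right) = \frac{5}{4} - 2 = - \frac{3}{4}$)
$l{\left(P,O \right)} = \frac{1}{2}$ ($l{\left(P,O \right)} = - \frac{\left(49 + 11\right) - 63}{6} = - \frac{60 - 63}{6} = \left(- \frac{1}{6}\right) \left(-3\right) = \frac{1}{2}$)
$w{\left(H \right)} = - \frac{3}{4 H}$
$\frac{w{\left(-216 \right)}}{l{\left(209,124 \right)}} = - \frac{3}{4 \left(-216\right)} \frac{1}{\frac{1}{2}} = \left(- \frac{3}{4}\right) \left(- \frac{1}{216}\right) 2 = \frac{1}{288} \cdot 2 = \frac{1}{144}$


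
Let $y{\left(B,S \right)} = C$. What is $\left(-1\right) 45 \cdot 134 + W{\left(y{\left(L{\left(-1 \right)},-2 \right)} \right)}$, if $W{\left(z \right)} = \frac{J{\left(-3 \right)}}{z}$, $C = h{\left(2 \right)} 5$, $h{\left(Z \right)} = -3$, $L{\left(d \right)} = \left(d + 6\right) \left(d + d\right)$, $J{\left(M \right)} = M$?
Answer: $- \frac{30149}{5} \approx -6029.8$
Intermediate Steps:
$L{\left(d \right)} = 2 d \left(6 + d\right)$ ($L{\left(d \right)} = \left(6 + d\right) 2 d = 2 d \left(6 + d\right)$)
$C = -15$ ($C = \left(-3\right) 5 = -15$)
$y{\left(B,S \right)} = -15$
$W{\left(z \right)} = - \frac{3}{z}$
$\left(-1\right) 45 \cdot 134 + W{\left(y{\left(L{\left(-1 \right)},-2 \right)} \right)} = \left(-1\right) 45 \cdot 134 - \frac{3}{-15} = \left(-45\right) 134 - - \frac{1}{5} = -6030 + \frac{1}{5} = - \frac{30149}{5}$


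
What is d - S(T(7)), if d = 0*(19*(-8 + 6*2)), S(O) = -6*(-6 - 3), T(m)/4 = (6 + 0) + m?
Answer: -54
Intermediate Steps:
T(m) = 24 + 4*m (T(m) = 4*((6 + 0) + m) = 4*(6 + m) = 24 + 4*m)
S(O) = 54 (S(O) = -6*(-9) = 54)
d = 0 (d = 0*(19*(-8 + 12)) = 0*(19*4) = 0*76 = 0)
d - S(T(7)) = 0 - 1*54 = 0 - 54 = -54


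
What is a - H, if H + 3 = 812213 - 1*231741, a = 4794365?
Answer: 4213896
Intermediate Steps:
H = 580469 (H = -3 + (812213 - 1*231741) = -3 + (812213 - 231741) = -3 + 580472 = 580469)
a - H = 4794365 - 1*580469 = 4794365 - 580469 = 4213896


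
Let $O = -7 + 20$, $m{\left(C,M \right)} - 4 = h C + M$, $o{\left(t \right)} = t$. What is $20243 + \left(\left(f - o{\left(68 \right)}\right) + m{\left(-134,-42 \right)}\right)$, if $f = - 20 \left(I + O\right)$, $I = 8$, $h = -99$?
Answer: $32983$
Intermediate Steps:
$m{\left(C,M \right)} = 4 + M - 99 C$ ($m{\left(C,M \right)} = 4 - \left(- M + 99 C\right) = 4 + M - 99 C$)
$O = 13$
$f = -420$ ($f = - 20 \left(8 + 13\right) = \left(-20\right) 21 = -420$)
$20243 + \left(\left(f - o{\left(68 \right)}\right) + m{\left(-134,-42 \right)}\right) = 20243 - -12740 = 20243 + \left(\left(-420 - 68\right) + \left(4 - 42 + 13266\right)\right) = 20243 + \left(-488 + 13228\right) = 20243 + 12740 = 32983$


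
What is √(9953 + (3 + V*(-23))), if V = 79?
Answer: √8139 ≈ 90.216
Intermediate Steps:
√(9953 + (3 + V*(-23))) = √(9953 + (3 + 79*(-23))) = √(9953 + (3 - 1817)) = √(9953 - 1814) = √8139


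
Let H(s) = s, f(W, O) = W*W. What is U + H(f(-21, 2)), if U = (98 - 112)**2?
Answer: 637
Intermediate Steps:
U = 196 (U = (-14)**2 = 196)
f(W, O) = W**2
U + H(f(-21, 2)) = 196 + (-21)**2 = 196 + 441 = 637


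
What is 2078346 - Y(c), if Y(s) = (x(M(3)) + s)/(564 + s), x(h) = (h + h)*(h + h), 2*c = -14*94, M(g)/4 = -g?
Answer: 97682221/47 ≈ 2.0783e+6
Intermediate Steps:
M(g) = -4*g (M(g) = 4*(-g) = -4*g)
c = -658 (c = (-14*94)/2 = (1/2)*(-1316) = -658)
x(h) = 4*h**2 (x(h) = (2*h)*(2*h) = 4*h**2)
Y(s) = (576 + s)/(564 + s) (Y(s) = (4*(-4*3)**2 + s)/(564 + s) = (4*(-12)**2 + s)/(564 + s) = (4*144 + s)/(564 + s) = (576 + s)/(564 + s))
2078346 - Y(c) = 2078346 - (576 - 658)/(564 - 658) = 2078346 - (-82)/(-94) = 2078346 - (-1)*(-82)/94 = 2078346 - 1*41/47 = 2078346 - 41/47 = 97682221/47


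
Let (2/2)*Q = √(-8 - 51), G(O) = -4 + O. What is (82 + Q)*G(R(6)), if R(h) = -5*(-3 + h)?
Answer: -1558 - 19*I*√59 ≈ -1558.0 - 145.94*I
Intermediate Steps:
R(h) = 15 - 5*h
Q = I*√59 (Q = √(-8 - 51) = √(-59) = I*√59 ≈ 7.6811*I)
(82 + Q)*G(R(6)) = (82 + I*√59)*(-4 + (15 - 5*6)) = (82 + I*√59)*(-4 + (15 - 30)) = (82 + I*√59)*(-4 - 15) = (82 + I*√59)*(-19) = -1558 - 19*I*√59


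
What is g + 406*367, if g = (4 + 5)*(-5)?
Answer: 148957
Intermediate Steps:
g = -45 (g = 9*(-5) = -45)
g + 406*367 = -45 + 406*367 = -45 + 149002 = 148957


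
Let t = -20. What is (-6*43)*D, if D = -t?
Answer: -5160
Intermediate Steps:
D = 20 (D = -1*(-20) = 20)
(-6*43)*D = -6*43*20 = -258*20 = -5160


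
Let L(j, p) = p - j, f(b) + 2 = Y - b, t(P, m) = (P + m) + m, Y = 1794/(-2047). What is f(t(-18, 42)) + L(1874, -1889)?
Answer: -341037/89 ≈ -3831.9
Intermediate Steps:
Y = -78/89 (Y = 1794*(-1/2047) = -78/89 ≈ -0.87640)
t(P, m) = P + 2*m
f(b) = -256/89 - b (f(b) = -2 + (-78/89 - b) = -256/89 - b)
f(t(-18, 42)) + L(1874, -1889) = (-256/89 - (-18 + 2*42)) + (-1889 - 1*1874) = (-256/89 - (-18 + 84)) + (-1889 - 1874) = (-256/89 - 1*66) - 3763 = (-256/89 - 66) - 3763 = -6130/89 - 3763 = -341037/89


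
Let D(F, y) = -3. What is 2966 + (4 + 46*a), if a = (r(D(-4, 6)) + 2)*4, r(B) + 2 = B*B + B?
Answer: 4074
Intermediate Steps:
r(B) = -2 + B + B**2 (r(B) = -2 + (B*B + B) = -2 + (B**2 + B) = -2 + (B + B**2) = -2 + B + B**2)
a = 24 (a = ((-2 - 3 + (-3)**2) + 2)*4 = ((-2 - 3 + 9) + 2)*4 = (4 + 2)*4 = 6*4 = 24)
2966 + (4 + 46*a) = 2966 + (4 + 46*24) = 2966 + (4 + 1104) = 2966 + 1108 = 4074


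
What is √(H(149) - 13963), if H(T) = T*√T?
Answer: √(-13963 + 149*√149) ≈ 110.2*I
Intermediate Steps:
H(T) = T^(3/2)
√(H(149) - 13963) = √(149^(3/2) - 13963) = √(149*√149 - 13963) = √(-13963 + 149*√149)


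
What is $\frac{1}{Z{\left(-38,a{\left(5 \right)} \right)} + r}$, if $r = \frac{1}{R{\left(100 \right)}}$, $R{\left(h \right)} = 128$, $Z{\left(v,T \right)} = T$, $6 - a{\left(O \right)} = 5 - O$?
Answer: $\frac{128}{769} \approx 0.16645$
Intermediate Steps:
$a{\left(O \right)} = 1 + O$ ($a{\left(O \right)} = 6 - \left(5 - O\right) = 6 + \left(-5 + O\right) = 1 + O$)
$r = \frac{1}{128} \approx 0.0078125$
$\frac{1}{Z{\left(-38,a{\left(5 \right)} \right)} + r} = \frac{1}{\left(1 + 5\right) + \frac{1}{128}} = \frac{1}{6 + \frac{1}{128}} = \frac{1}{\frac{769}{128}} = \frac{128}{769}$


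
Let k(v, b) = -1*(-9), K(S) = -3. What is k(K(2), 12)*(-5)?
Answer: -45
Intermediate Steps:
k(v, b) = 9
k(K(2), 12)*(-5) = 9*(-5) = -45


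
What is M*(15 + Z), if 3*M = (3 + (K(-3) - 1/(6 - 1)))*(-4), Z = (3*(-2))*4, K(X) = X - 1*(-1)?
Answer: 48/5 ≈ 9.6000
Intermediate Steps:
K(X) = 1 + X (K(X) = X + 1 = 1 + X)
Z = -24 (Z = -6*4 = -24)
M = -16/15 (M = ((3 + ((1 - 3) - 1/(6 - 1)))*(-4))/3 = ((3 + (-2 - 1/5))*(-4))/3 = ((3 + (-2 - 1*⅕))*(-4))/3 = ((3 + (-2 - ⅕))*(-4))/3 = ((3 - 11/5)*(-4))/3 = ((⅘)*(-4))/3 = (⅓)*(-16/5) = -16/15 ≈ -1.0667)
M*(15 + Z) = -16*(15 - 24)/15 = -16/15*(-9) = 48/5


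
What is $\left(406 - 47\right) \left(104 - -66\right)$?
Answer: $61030$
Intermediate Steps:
$\left(406 - 47\right) \left(104 - -66\right) = 359 \left(104 + 66\right) = 359 \cdot 170 = 61030$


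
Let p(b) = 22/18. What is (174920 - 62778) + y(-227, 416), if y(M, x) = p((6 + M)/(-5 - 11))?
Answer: 1009289/9 ≈ 1.1214e+5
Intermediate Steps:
p(b) = 11/9 (p(b) = 22*(1/18) = 11/9)
y(M, x) = 11/9
(174920 - 62778) + y(-227, 416) = (174920 - 62778) + 11/9 = 112142 + 11/9 = 1009289/9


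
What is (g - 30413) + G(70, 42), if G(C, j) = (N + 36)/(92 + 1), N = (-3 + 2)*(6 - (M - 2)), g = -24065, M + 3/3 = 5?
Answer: -5066422/93 ≈ -54478.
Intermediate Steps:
M = 4 (M = -1 + 5 = 4)
N = -4 (N = (-3 + 2)*(6 - (4 - 2)) = -(6 - 1*2) = -(6 - 2) = -1*4 = -4)
G(C, j) = 32/93 (G(C, j) = (-4 + 36)/(92 + 1) = 32/93)
(g - 30413) + G(70, 42) = (-24065 - 30413) + 32/93 = -54478 + 32/93 = -5066422/93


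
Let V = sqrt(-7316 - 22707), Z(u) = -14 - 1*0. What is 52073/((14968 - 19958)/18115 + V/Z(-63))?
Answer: -5271928425176/56325855393 + 1367033830834*I*sqrt(30023)/56325855393 ≈ -93.597 + 4205.3*I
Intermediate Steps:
Z(u) = -14 (Z(u) = -14 + 0 = -14)
V = I*sqrt(30023) (V = sqrt(-30023) = I*sqrt(30023) ≈ 173.27*I)
52073/((14968 - 19958)/18115 + V/Z(-63)) = 52073/((14968 - 19958)/18115 + (I*sqrt(30023))/(-14)) = 52073/(-4990*1/18115 + (I*sqrt(30023))*(-1/14)) = 52073/(-998/3623 - I*sqrt(30023)/14)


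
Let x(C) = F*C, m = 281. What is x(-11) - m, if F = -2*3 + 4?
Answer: -259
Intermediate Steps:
F = -2 (F = -6 + 4 = -2)
x(C) = -2*C
x(-11) - m = -2*(-11) - 1*281 = 22 - 281 = -259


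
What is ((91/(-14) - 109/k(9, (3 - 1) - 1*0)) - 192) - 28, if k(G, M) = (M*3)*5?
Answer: -3452/15 ≈ -230.13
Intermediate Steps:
k(G, M) = 15*M (k(G, M) = (3*M)*5 = 15*M)
((91/(-14) - 109/k(9, (3 - 1) - 1*0)) - 192) - 28 = ((91/(-14) - 109*1/(15*((3 - 1) - 1*0))) - 192) - 28 = ((91*(-1/14) - 109*1/(15*(2 + 0))) - 192) - 28 = ((-13/2 - 109/(15*2)) - 192) - 28 = ((-13/2 - 109/30) - 192) - 28 = (-152/15 - 192) - 28 = -3032/15 - 28 = -3452/15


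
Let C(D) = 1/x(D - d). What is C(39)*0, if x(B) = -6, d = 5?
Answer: 0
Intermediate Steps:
C(D) = -1/6 (C(D) = 1/(-6) = -1/6)
C(39)*0 = -1/6*0 = 0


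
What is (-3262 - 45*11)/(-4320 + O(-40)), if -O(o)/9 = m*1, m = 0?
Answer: 3757/4320 ≈ 0.86968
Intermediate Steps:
O(o) = 0 (O(o) = -0 = -9*0 = 0)
(-3262 - 45*11)/(-4320 + O(-40)) = (-3262 - 45*11)/(-4320 + 0) = (-3262 - 495)/(-4320) = -3757*(-1/4320) = 3757/4320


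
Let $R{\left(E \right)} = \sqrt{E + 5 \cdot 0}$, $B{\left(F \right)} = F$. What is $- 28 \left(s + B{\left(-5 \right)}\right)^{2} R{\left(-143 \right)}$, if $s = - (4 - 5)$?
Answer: $- 448 i \sqrt{143} \approx - 5357.3 i$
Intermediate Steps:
$s = 1$ ($s = \left(-1\right) \left(-1\right) = 1$)
$R{\left(E \right)} = \sqrt{E}$ ($R{\left(E \right)} = \sqrt{E + 0} = \sqrt{E}$)
$- 28 \left(s + B{\left(-5 \right)}\right)^{2} R{\left(-143 \right)} = - 28 \left(1 - 5\right)^{2} \sqrt{-143} = - 28 \left(-4\right)^{2} i \sqrt{143} = \left(-28\right) 16 i \sqrt{143} = - 448 i \sqrt{143}$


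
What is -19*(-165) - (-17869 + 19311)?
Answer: 1693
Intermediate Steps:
-19*(-165) - (-17869 + 19311) = 3135 - 1*1442 = 3135 - 1442 = 1693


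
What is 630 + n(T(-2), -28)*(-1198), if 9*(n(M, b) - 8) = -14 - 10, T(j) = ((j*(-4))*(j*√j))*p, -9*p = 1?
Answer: -17278/3 ≈ -5759.3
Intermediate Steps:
p = -⅑ (p = -⅑*1 = -⅑ ≈ -0.11111)
T(j) = 4*j^(5/2)/9 (T(j) = ((j*(-4))*(j*√j))*(-⅑) = ((-4*j)*j^(3/2))*(-⅑) = -4*j^(5/2)*(-⅑) = 4*j^(5/2)/9)
n(M, b) = 16/3 (n(M, b) = 8 + (-14 - 10)/9 = 8 + (⅑)*(-24) = 8 - 8/3 = 16/3)
630 + n(T(-2), -28)*(-1198) = 630 + (16/3)*(-1198) = 630 - 19168/3 = -17278/3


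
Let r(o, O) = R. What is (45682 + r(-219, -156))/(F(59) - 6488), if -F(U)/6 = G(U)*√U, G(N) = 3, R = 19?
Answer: -74127022/10518757 + 411309*√59/21037514 ≈ -6.8969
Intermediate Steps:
r(o, O) = 19
F(U) = -18*√U
(45682 + r(-219, -156))/(F(59) - 6488) = (45682 + 19)/(-18*√59 - 6488) = 45701/(-6488 - 18*√59)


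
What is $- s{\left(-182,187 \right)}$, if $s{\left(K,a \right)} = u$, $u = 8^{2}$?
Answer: $-64$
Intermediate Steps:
$u = 64$
$s{\left(K,a \right)} = 64$
$- s{\left(-182,187 \right)} = \left(-1\right) 64 = -64$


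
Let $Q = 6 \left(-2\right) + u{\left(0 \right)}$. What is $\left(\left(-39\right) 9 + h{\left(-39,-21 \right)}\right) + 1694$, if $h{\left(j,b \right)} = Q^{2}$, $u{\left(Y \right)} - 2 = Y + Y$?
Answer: $1443$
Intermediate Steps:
$u{\left(Y \right)} = 2 + 2 Y$ ($u{\left(Y \right)} = 2 + \left(Y + Y\right) = 2 + 2 Y$)
$Q = -10$ ($Q = 6 \left(-2\right) + \left(2 + 2 \cdot 0\right) = -12 + \left(2 + 0\right) = -12 + 2 = -10$)
$h{\left(j,b \right)} = 100$ ($h{\left(j,b \right)} = \left(-10\right)^{2} = 100$)
$\left(\left(-39\right) 9 + h{\left(-39,-21 \right)}\right) + 1694 = \left(\left(-39\right) 9 + 100\right) + 1694 = \left(-351 + 100\right) + 1694 = -251 + 1694 = 1443$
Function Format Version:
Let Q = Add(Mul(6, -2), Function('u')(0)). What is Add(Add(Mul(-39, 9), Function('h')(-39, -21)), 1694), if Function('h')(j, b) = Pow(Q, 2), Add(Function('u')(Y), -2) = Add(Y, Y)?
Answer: 1443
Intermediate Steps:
Function('u')(Y) = Add(2, Mul(2, Y)) (Function('u')(Y) = Add(2, Add(Y, Y)) = Add(2, Mul(2, Y)))
Q = -10 (Q = Add(Mul(6, -2), Add(2, Mul(2, 0))) = Add(-12, Add(2, 0)) = Add(-12, 2) = -10)
Function('h')(j, b) = 100 (Function('h')(j, b) = Pow(-10, 2) = 100)
Add(Add(Mul(-39, 9), Function('h')(-39, -21)), 1694) = Add(Add(Mul(-39, 9), 100), 1694) = Add(Add(-351, 100), 1694) = Add(-251, 1694) = 1443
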